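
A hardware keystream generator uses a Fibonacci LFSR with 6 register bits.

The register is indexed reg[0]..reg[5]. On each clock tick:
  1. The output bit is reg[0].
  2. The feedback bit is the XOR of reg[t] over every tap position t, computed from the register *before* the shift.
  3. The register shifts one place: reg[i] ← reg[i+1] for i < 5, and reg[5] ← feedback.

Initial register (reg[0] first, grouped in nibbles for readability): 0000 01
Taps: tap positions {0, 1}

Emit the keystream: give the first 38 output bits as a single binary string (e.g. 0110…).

00000100001100010100111101000111001001

tick  register→output (feedback)
  0  000001→0 (0)
  1  000010→0 (0)
  2  000100→0 (0)
  3  001000→0 (0)
  4  010000→0 (1)
  5  100001→1 (1)
  6  000011→0 (0)
  7  000110→0 (0)
  8  001100→0 (0)
  9  011000→0 (1)
 10  110001→1 (0)
 11  100010→1 (1)
 12  000101→0 (0)
 13  001010→0 (0)
 14  010100→0 (1)
 15  101001→1 (1)
 16  010011→0 (1)
 17  100111→1 (1)
 18  001111→0 (0)
 19  011110→0 (1)
 20  111101→1 (0)
 21  111010→1 (0)
 22  110100→1 (0)
 23  101000→1 (1)
 24  010001→0 (1)
 25  100011→1 (1)
 26  000111→0 (0)
 27  001110→0 (0)
 28  011100→0 (1)
 29  111001→1 (0)
 30  110010→1 (0)
 31  100100→1 (1)
 32  001001→0 (0)
 33  010010→0 (1)
 34  100101→1 (1)
 35  001011→0 (0)
 36  010110→0 (1)
 37  101101→1 (1)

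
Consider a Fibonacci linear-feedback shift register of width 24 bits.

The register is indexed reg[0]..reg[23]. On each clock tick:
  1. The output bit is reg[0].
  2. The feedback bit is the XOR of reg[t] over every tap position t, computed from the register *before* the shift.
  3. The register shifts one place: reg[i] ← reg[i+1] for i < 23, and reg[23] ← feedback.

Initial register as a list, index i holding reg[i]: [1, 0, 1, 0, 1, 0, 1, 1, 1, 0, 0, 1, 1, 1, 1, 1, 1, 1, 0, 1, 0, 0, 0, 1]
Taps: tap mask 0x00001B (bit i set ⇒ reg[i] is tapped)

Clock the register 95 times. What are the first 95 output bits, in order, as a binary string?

10101011100111111101000100011001101000111110101001111101110001011100101010110100001111001010000

tick  register→output (feedback)
  0  101010111001111111010001→1 (0)
  1  010101110011111110100010→0 (0)
  2  101011100111111101000100→1 (0)
  3  010111001111111010001000→0 (1)
  4  101110011111110100010001→1 (1)
  5  011100111111101000100011→0 (0)
  6  111001111111010001000110→1 (0)
  7  110011111110100010001100→1 (1)
  8  100111111101000100011001→1 (1)
  9  001111111010001000110011→0 (0)
 10  011111110100010001100110→0 (1)
 11  111111101000100011001101→1 (0)
 12  111111010001000110011010→1 (0)
 13  111110100010001100110100→1 (0)
 14  111101000100011001101000→1 (1)
 15  111010001000110011010001→1 (1)
 16  110100010001100110100011→1 (1)
 17  101000100011001101000111→1 (1)
 18  010001000110011010001111→0 (1)
 19  100010001100110100011111→1 (0)
 20  000100011001101000111110→0 (1)
 21  001000110011010001111101→0 (0)
 22  010001100110100011111010→0 (1)
 23  100011001101000111110101→1 (0)
 24  000110011010001111101010→0 (0)
 25  001100110100011111010100→0 (1)
 26  011001101000111110101001→0 (1)
 27  110011010001111101010011→1 (1)
 28  100110100011111010100111→1 (1)
 29  001101000111110101001111→0 (1)
 30  011010001111101010011111→0 (0)
 31  110100011111010100111110→1 (1)
 32  101000111110101001111101→1 (1)
 33  010001111101010011111011→0 (1)
 34  100011111010100111110111→1 (0)
 35  000111110101001111101110→0 (0)
 36  001111101010011111011100→0 (0)
 37  011111010100111110111000→0 (1)
 38  111110101001111101110001→1 (0)
 39  111101010011111011100010→1 (1)
 40  111010100111110111000101→1 (1)
 41  110101001111101110001011→1 (1)
 42  101010011111011100010111→1 (0)
 43  010100111110111000101110→0 (0)
 44  101001111101110001011100→1 (1)
 45  010011111011100010111001→0 (0)
 46  100111110111000101110010→1 (1)
 47  001111101110001011100101→0 (0)
 48  011111011100010111001010→0 (1)
 49  111110111000101110010101→1 (0)
 50  111101110001011100101010→1 (1)
 51  111011100010111001010101→1 (1)
 52  110111000101110010101011→1 (0)
 53  101110001011100101010110→1 (1)
 54  011100010111001010101101→0 (0)
 55  111000101110010101011010→1 (0)
 56  110001011100101010110100→1 (0)
 57  100010111001010101101000→1 (0)
 58  000101110010101011010000→0 (1)
 59  001011100101010110100001→0 (1)
 60  010111001010101101000011→0 (1)
 61  101110010101011010000111→1 (1)
 62  011100101010110100001111→0 (0)
 63  111001010101101000011110→1 (0)
 64  110010101011010000111100→1 (1)
 65  100101010110100001111001→1 (0)
 66  001010101101000011110010→0 (1)
 67  010101011010000111100101→0 (0)
 68  101010110100001111001010→1 (0)
 69  010101101000011110010100→0 (0)
 70  101011010000111100101000→1 (0)
 71  010110100001111001010000→0 (1)
 72  101101000011110010100001→1 (0)
 73  011010000111100101000010→0 (0)
 74  110100001111001010000100→1 (1)
 75  101000011110010100001001→1 (1)
 76  010000111100101000010011→0 (1)
 77  100001111001010000100111→1 (1)
 78  000011110010100001001111→0 (1)
 79  000111100101000010011111→0 (0)
 80  001111001010000100111110→0 (0)
 81  011110010100001001111100→0 (1)
 82  111100101000010011111001→1 (1)
 83  111001010000100111110011→1 (0)
 84  110010100001001111100110→1 (1)
 85  100101000010011111001101→1 (0)
 86  001010000100111110011010→0 (1)
 87  010100001001111100110101→0 (0)
 88  101000010011111001101010→1 (1)
 89  010000100111110011010101→0 (1)
 90  100001001111100110101011→1 (1)
 91  000010011111001101010111→0 (1)
 92  000100111110011010101111→0 (1)
 93  001001111100110101011111→0 (0)
 94  010011111001101010111110→0 (0)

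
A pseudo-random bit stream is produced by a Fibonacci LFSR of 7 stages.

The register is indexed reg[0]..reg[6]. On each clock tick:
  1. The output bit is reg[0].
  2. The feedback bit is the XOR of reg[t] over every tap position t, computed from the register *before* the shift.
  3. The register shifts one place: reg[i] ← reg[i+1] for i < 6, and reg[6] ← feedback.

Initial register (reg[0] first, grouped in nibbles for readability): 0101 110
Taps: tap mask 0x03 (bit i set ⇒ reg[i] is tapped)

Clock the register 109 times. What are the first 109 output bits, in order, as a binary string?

0101110111001100101010111111100000010000011000010100011110010001011001110101001111101000011100010010011011010

k : reg_k → out_k, fb_k
0: 0101110 → 0, fb=1
1: 1011101 → 1, fb=1
2: 0111011 → 0, fb=1
3: 1110111 → 1, fb=0
4: 1101110 → 1, fb=0
5: 1011100 → 1, fb=1
6: 0111001 → 0, fb=1
7: 1110011 → 1, fb=0
8: 1100110 → 1, fb=0
9: 1001100 → 1, fb=1
10: 0011001 → 0, fb=0
11: 0110010 → 0, fb=1
12: 1100101 → 1, fb=0
13: 1001010 → 1, fb=1
14: 0010101 → 0, fb=0
15: 0101010 → 0, fb=1
16: 1010101 → 1, fb=1
17: 0101011 → 0, fb=1
18: 1010111 → 1, fb=1
19: 0101111 → 0, fb=1
20: 1011111 → 1, fb=1
21: 0111111 → 0, fb=1
22: 1111111 → 1, fb=0
23: 1111110 → 1, fb=0
24: 1111100 → 1, fb=0
25: 1111000 → 1, fb=0
26: 1110000 → 1, fb=0
27: 1100000 → 1, fb=0
28: 1000000 → 1, fb=1
29: 0000001 → 0, fb=0
30: 0000010 → 0, fb=0
31: 0000100 → 0, fb=0
32: 0001000 → 0, fb=0
33: 0010000 → 0, fb=0
34: 0100000 → 0, fb=1
35: 1000001 → 1, fb=1
36: 0000011 → 0, fb=0
37: 0000110 → 0, fb=0
38: 0001100 → 0, fb=0
39: 0011000 → 0, fb=0
40: 0110000 → 0, fb=1
41: 1100001 → 1, fb=0
42: 1000010 → 1, fb=1
43: 0000101 → 0, fb=0
44: 0001010 → 0, fb=0
45: 0010100 → 0, fb=0
46: 0101000 → 0, fb=1
47: 1010001 → 1, fb=1
48: 0100011 → 0, fb=1
49: 1000111 → 1, fb=1
50: 0001111 → 0, fb=0
51: 0011110 → 0, fb=0
52: 0111100 → 0, fb=1
53: 1111001 → 1, fb=0
54: 1110010 → 1, fb=0
55: 1100100 → 1, fb=0
56: 1001000 → 1, fb=1
57: 0010001 → 0, fb=0
58: 0100010 → 0, fb=1
59: 1000101 → 1, fb=1
60: 0001011 → 0, fb=0
61: 0010110 → 0, fb=0
62: 0101100 → 0, fb=1
63: 1011001 → 1, fb=1
64: 0110011 → 0, fb=1
65: 1100111 → 1, fb=0
66: 1001110 → 1, fb=1
67: 0011101 → 0, fb=0
68: 0111010 → 0, fb=1
69: 1110101 → 1, fb=0
70: 1101010 → 1, fb=0
71: 1010100 → 1, fb=1
72: 0101001 → 0, fb=1
73: 1010011 → 1, fb=1
74: 0100111 → 0, fb=1
75: 1001111 → 1, fb=1
76: 0011111 → 0, fb=0
77: 0111110 → 0, fb=1
78: 1111101 → 1, fb=0
79: 1111010 → 1, fb=0
80: 1110100 → 1, fb=0
81: 1101000 → 1, fb=0
82: 1010000 → 1, fb=1
83: 0100001 → 0, fb=1
84: 1000011 → 1, fb=1
85: 0000111 → 0, fb=0
86: 0001110 → 0, fb=0
87: 0011100 → 0, fb=0
88: 0111000 → 0, fb=1
89: 1110001 → 1, fb=0
90: 1100010 → 1, fb=0
91: 1000100 → 1, fb=1
92: 0001001 → 0, fb=0
93: 0010010 → 0, fb=0
94: 0100100 → 0, fb=1
95: 1001001 → 1, fb=1
96: 0010011 → 0, fb=0
97: 0100110 → 0, fb=1
98: 1001101 → 1, fb=1
99: 0011011 → 0, fb=0
100: 0110110 → 0, fb=1
101: 1101101 → 1, fb=0
102: 1011010 → 1, fb=1
103: 0110101 → 0, fb=1
104: 1101011 → 1, fb=0
105: 1010110 → 1, fb=1
106: 0101101 → 0, fb=1
107: 1011011 → 1, fb=1
108: 0110111 → 0, fb=1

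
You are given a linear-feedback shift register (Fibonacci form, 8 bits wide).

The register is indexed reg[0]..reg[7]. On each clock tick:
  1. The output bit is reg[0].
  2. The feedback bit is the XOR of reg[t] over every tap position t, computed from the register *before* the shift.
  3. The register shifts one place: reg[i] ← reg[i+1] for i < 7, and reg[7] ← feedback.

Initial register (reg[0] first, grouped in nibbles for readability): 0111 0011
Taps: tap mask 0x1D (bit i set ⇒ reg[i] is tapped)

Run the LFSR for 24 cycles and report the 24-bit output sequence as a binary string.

tick  register→output (feedback)
  0  01110011→0 (0)
  1  11100110→1 (0)
  2  11001100→1 (0)
  3  10011000→1 (1)
  4  00110001→0 (0)
  5  01100010→0 (1)
  6  11000101→1 (1)
  7  10001011→1 (0)
  8  00010110→0 (1)
  9  00101101→0 (0)
 10  01011010→0 (0)
 11  10110100→1 (1)
 12  01101001→0 (0)
 13  11010010→1 (0)
 14  10100100→1 (0)
 15  01001000→0 (1)
 16  10010001→1 (0)
 17  00100010→0 (1)
 18  01000101→0 (0)
 19  10001010→1 (0)
 20  00010100→0 (1)
 21  00101001→0 (0)
 22  01010010→0 (1)
 23  10100101→1 (0)

011100110001011010010001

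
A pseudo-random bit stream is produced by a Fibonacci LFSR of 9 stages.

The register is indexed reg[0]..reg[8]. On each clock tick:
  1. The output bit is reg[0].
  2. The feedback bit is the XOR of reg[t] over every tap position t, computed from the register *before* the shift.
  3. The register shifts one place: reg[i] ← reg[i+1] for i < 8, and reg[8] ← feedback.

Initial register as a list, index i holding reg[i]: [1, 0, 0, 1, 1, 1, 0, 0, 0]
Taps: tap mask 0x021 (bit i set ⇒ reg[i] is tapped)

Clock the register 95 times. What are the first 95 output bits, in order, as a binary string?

10011100000011101110100111101010010100000010101010111110101101000001101110110110101100000101110

tick  register→output (feedback)
  0  100111000→1 (0)
  1  001110000→0 (0)
  2  011100000→0 (0)
  3  111000000→1 (1)
  4  110000001→1 (1)
  5  100000011→1 (1)
  6  000000111→0 (0)
  7  000001110→0 (1)
  8  000011101→0 (1)
  9  000111011→0 (1)
 10  001110111→0 (0)
 11  011101110→0 (1)
 12  111011101→1 (0)
 13  110111010→1 (0)
 14  101110100→1 (1)
 15  011101001→0 (1)
 16  111010011→1 (1)
 17  110100111→1 (1)
 18  101001111→1 (0)
 19  010011110→0 (1)
 20  100111101→1 (0)
 21  001111010→0 (1)
 22  011110101→0 (0)
 23  111101010→1 (0)
 24  111010100→1 (1)
 25  110101001→1 (0)
 26  101010010→1 (1)
 27  010100101→0 (0)
 28  101001010→1 (0)
 29  010010100→0 (0)
 30  100101000→1 (0)
 31  001010000→0 (0)
 32  010100000→0 (0)
 33  101000000→1 (1)
 34  010000001→0 (0)
 35  100000010→1 (1)
 36  000000101→0 (0)
 37  000001010→0 (1)
 38  000010101→0 (0)
 39  000101010→0 (1)
 40  001010101→0 (0)
 41  010101010→0 (1)
 42  101010101→1 (1)
 43  010101011→0 (1)
 44  101010111→1 (1)
 45  010101111→0 (1)
 46  101011111→1 (0)
 47  010111110→0 (1)
 48  101111101→1 (0)
 49  011111010→0 (1)
 50  111110101→1 (1)
 51  111101011→1 (0)
 52  111010110→1 (1)
 53  110101101→1 (0)
 54  101011010→1 (0)
 55  010110100→0 (0)
 56  101101000→1 (0)
 57  011010000→0 (0)
 58  110100000→1 (1)
 59  101000001→1 (1)
 60  010000011→0 (0)
 61  100000110→1 (1)
 62  000001101→0 (1)
 63  000011011→0 (1)
 64  000110111→0 (0)
 65  001101110→0 (1)
 66  011011101→0 (1)
 67  110111011→1 (0)
 68  101110110→1 (1)
 69  011101101→0 (1)
 70  111011011→1 (0)
 71  110110110→1 (1)
 72  101101101→1 (0)
 73  011011010→0 (1)
 74  110110101→1 (1)
 75  101101011→1 (0)
 76  011010110→0 (0)
 77  110101100→1 (0)
 78  101011000→1 (0)
 79  010110000→0 (0)
 80  101100000→1 (1)
 81  011000001→0 (0)
 82  110000010→1 (1)
 83  100000101→1 (1)
 84  000001011→0 (1)
 85  000010111→0 (0)
 86  000101110→0 (1)
 87  001011101→0 (1)
 88  010111011→0 (1)
 89  101110111→1 (1)
 90  011101111→0 (1)
 91  111011111→1 (0)
 92  110111110→1 (0)
 93  101111100→1 (0)
 94  011111000→0 (1)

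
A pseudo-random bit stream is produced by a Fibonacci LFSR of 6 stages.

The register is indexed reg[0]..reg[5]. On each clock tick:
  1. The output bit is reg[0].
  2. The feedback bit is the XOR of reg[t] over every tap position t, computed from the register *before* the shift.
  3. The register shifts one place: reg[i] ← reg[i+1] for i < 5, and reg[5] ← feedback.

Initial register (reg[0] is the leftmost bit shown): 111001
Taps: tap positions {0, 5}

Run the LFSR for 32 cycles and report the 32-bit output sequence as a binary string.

11100101000110000100000111111010

k : reg_k → out_k, fb_k
0: 111001 → 1, fb=0
1: 110010 → 1, fb=1
2: 100101 → 1, fb=0
3: 001010 → 0, fb=0
4: 010100 → 0, fb=0
5: 101000 → 1, fb=1
6: 010001 → 0, fb=1
7: 100011 → 1, fb=0
8: 000110 → 0, fb=0
9: 001100 → 0, fb=0
10: 011000 → 0, fb=0
11: 110000 → 1, fb=1
12: 100001 → 1, fb=0
13: 000010 → 0, fb=0
14: 000100 → 0, fb=0
15: 001000 → 0, fb=0
16: 010000 → 0, fb=0
17: 100000 → 1, fb=1
18: 000001 → 0, fb=1
19: 000011 → 0, fb=1
20: 000111 → 0, fb=1
21: 001111 → 0, fb=1
22: 011111 → 0, fb=1
23: 111111 → 1, fb=0
24: 111110 → 1, fb=1
25: 111101 → 1, fb=0
26: 111010 → 1, fb=1
27: 110101 → 1, fb=0
28: 101010 → 1, fb=1
29: 010101 → 0, fb=1
30: 101011 → 1, fb=0
31: 010110 → 0, fb=0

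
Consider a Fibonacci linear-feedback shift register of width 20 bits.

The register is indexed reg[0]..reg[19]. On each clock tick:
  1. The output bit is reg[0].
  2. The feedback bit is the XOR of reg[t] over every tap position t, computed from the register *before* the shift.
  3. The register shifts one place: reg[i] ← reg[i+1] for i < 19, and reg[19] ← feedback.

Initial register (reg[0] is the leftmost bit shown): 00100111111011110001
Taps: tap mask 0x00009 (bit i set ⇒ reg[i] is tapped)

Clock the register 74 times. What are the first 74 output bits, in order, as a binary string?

step | reg (before) | out | fb
   0 | 00100111111011110001 | 0 | 0
   1 | 01001111110111100010 | 0 | 0
   2 | 10011111101111000100 | 1 | 0
   3 | 00111111011110001000 | 0 | 1
   4 | 01111110111100010001 | 0 | 1
   5 | 11111101111000100011 | 1 | 0
   6 | 11111011110001000110 | 1 | 0
   7 | 11110111100010001100 | 1 | 0
   8 | 11101111000100011000 | 1 | 1
   9 | 11011110001000110001 | 1 | 0
  10 | 10111100010001100010 | 1 | 0
  11 | 01111000100011000100 | 0 | 1
  12 | 11110001000110001001 | 1 | 0
  13 | 11100010001100010010 | 1 | 1
  14 | 11000100011000100101 | 1 | 1
  15 | 10001000110001001011 | 1 | 1
  16 | 00010001100010010111 | 0 | 1
  17 | 00100011000100101111 | 0 | 0
  18 | 01000110001001011110 | 0 | 0
  19 | 10001100010010111100 | 1 | 1
  20 | 00011000100101111001 | 0 | 1
  21 | 00110001001011110011 | 0 | 1
  22 | 01100010010111100111 | 0 | 0
  23 | 11000100101111001110 | 1 | 1
  24 | 10001001011110011101 | 1 | 1
  25 | 00010010111100111011 | 0 | 1
  26 | 00100101111001110111 | 0 | 0
  27 | 01001011110011101110 | 0 | 0
  28 | 10010111100111011100 | 1 | 0
  29 | 00101111001110111000 | 0 | 0
  30 | 01011110011101110000 | 0 | 1
  31 | 10111100111011100001 | 1 | 0
  32 | 01111001110111000010 | 0 | 1
  33 | 11110011101110000101 | 1 | 0
  34 | 11100111011100001010 | 1 | 1
  35 | 11001110111000010101 | 1 | 1
  36 | 10011101110000101011 | 1 | 0
  37 | 00111011100001010110 | 0 | 1
  38 | 01110111000010101101 | 0 | 1
  39 | 11101110000101011011 | 1 | 1
  40 | 11011100001010110111 | 1 | 0
  41 | 10111000010101101110 | 1 | 0
  42 | 01110000101011011100 | 0 | 1
  43 | 11100001010110111001 | 1 | 1
  44 | 11000010101101110011 | 1 | 1
  45 | 10000101011011100111 | 1 | 1
  46 | 00001010110111001111 | 0 | 0
  47 | 00010101101110011110 | 0 | 1
  48 | 00101011011100111101 | 0 | 0
  49 | 01010110111001111010 | 0 | 1
  50 | 10101101110011110101 | 1 | 1
  51 | 01011011100111101011 | 0 | 1
  52 | 10110111001111010111 | 1 | 0
  53 | 01101110011110101110 | 0 | 0
  54 | 11011100111101011100 | 1 | 0
  55 | 10111001111010111000 | 1 | 0
  56 | 01110011110101110000 | 0 | 1
  57 | 11100111101011100001 | 1 | 1
  58 | 11001111010111000011 | 1 | 1
  59 | 10011110101110000111 | 1 | 0
  60 | 00111101011100001110 | 0 | 1
  61 | 01111010111000011101 | 0 | 1
  62 | 11110101110000111011 | 1 | 0
  63 | 11101011100001110110 | 1 | 1
  64 | 11010111000011101101 | 1 | 0
  65 | 10101110000111011010 | 1 | 1
  66 | 01011100001110110101 | 0 | 1
  67 | 10111000011101101011 | 1 | 0
  68 | 01110000111011010110 | 0 | 1
  69 | 11100001110110101101 | 1 | 1
  70 | 11000011101101011011 | 1 | 1
  71 | 10000111011010110111 | 1 | 1
  72 | 00001110110101101111 | 0 | 0
  73 | 00011101101011011110 | 0 | 1

00100111111011110001000110001001011110011101110000101011011100111101011100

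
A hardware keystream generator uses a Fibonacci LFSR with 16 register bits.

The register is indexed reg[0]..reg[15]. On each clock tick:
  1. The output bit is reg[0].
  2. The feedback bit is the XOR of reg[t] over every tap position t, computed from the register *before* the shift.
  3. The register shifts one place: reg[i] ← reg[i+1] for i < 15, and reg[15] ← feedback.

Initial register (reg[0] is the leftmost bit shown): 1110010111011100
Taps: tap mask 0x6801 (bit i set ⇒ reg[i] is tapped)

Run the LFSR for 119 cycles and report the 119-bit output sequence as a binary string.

11100101110111001011100101100011000000010000100001011111111101000110101100001110010000010111011010000100111100111000101

step | reg (before) | out | fb
   0 | 1110010111011100 | 1 | 1
   1 | 1100101110111001 | 1 | 0
   2 | 1001011101110010 | 1 | 1
   3 | 0010111011100101 | 0 | 1
   4 | 0101110111001011 | 0 | 1
   5 | 1011101110010111 | 1 | 0
   6 | 0111011100101110 | 0 | 0
   7 | 1110111001011100 | 1 | 1
   8 | 1101110010111001 | 1 | 0
   9 | 1011100101110010 | 1 | 1
  10 | 0111001011100101 | 0 | 1
  11 | 1110010111001011 | 1 | 0
  12 | 1100101110010110 | 1 | 0
  13 | 1001011100101100 | 1 | 0
  14 | 0010111001011000 | 0 | 1
  15 | 0101110010110001 | 0 | 1
  16 | 1011100101100011 | 1 | 0
  17 | 0111001011000110 | 0 | 0
  18 | 1110010110001100 | 1 | 0
  19 | 1100101100011000 | 1 | 0
  20 | 1001011000110000 | 1 | 0
  21 | 0010110001100000 | 0 | 0
  22 | 0101100011000000 | 0 | 0
  23 | 1011000110000000 | 1 | 1
  24 | 0110001100000001 | 0 | 0
  25 | 1100011000000010 | 1 | 0
  26 | 1000110000000100 | 1 | 0
  27 | 0001100000001000 | 0 | 0
  28 | 0011000000010000 | 0 | 1
  29 | 0110000000100001 | 0 | 0
  30 | 1100000001000010 | 1 | 0
  31 | 1000000010000100 | 1 | 0
  32 | 0000000100001000 | 0 | 0
  33 | 0000001000010000 | 0 | 1
  34 | 0000010000100001 | 0 | 0
  35 | 0000100001000010 | 0 | 1
  36 | 0001000010000101 | 0 | 1
  37 | 0010000100001011 | 0 | 1
  38 | 0100001000010111 | 0 | 1
  39 | 1000010000101111 | 1 | 1
  40 | 0000100001011111 | 0 | 1
  41 | 0001000010111111 | 0 | 1
  42 | 0010000101111111 | 0 | 1
  43 | 0100001011111111 | 0 | 1
  44 | 1000010111111111 | 1 | 0
  45 | 0000101111111110 | 0 | 1
  46 | 0001011111111101 | 0 | 0
  47 | 0010111111111010 | 0 | 0
  48 | 0101111111110100 | 0 | 0
  49 | 1011111111101000 | 1 | 1
  50 | 0111111111010001 | 0 | 1
  51 | 1111111110100011 | 1 | 0
  52 | 1111111101000110 | 1 | 1
  53 | 1111111010001101 | 1 | 0
  54 | 1111110100011010 | 1 | 1
  55 | 1111101000110101 | 1 | 1
  56 | 1111010001101011 | 1 | 0
  57 | 1110100011010110 | 1 | 0
  58 | 1101000110101100 | 1 | 0
  59 | 1010001101011000 | 1 | 0
  60 | 0100011010110000 | 0 | 1
  61 | 1000110101100001 | 1 | 1
  62 | 0001101011000011 | 0 | 1
  63 | 0011010110000111 | 0 | 0
  64 | 0110101100001110 | 0 | 0
  65 | 1101011000011100 | 1 | 1
  66 | 1010110000111001 | 1 | 0
  67 | 0101100001110010 | 0 | 0
  68 | 1011000011100100 | 1 | 0
  69 | 0110000111001000 | 0 | 0
  70 | 1100001110010000 | 1 | 0
  71 | 1000011100100000 | 1 | 1
  72 | 0000111001000001 | 0 | 0
  73 | 0001110010000010 | 0 | 1
  74 | 0011100100000101 | 0 | 1
  75 | 0111001000001011 | 0 | 1
  76 | 1110010000010111 | 1 | 0
  77 | 1100100000101110 | 1 | 1
  78 | 1001000001011101 | 1 | 1
  79 | 0010000010111011 | 0 | 0
  80 | 0100000101110110 | 0 | 1
  81 | 1000001011101101 | 1 | 0
  82 | 0000010111011010 | 0 | 0
  83 | 0000101110110100 | 0 | 0
  84 | 0001011101101000 | 0 | 0
  85 | 0010111011010000 | 0 | 1
  86 | 0101110110100001 | 0 | 0
  87 | 1011101101000010 | 1 | 0
  88 | 0111011010000100 | 0 | 1
  89 | 1110110100001001 | 1 | 1
  90 | 1101101000010011 | 1 | 1
  91 | 1011010000100111 | 1 | 1
  92 | 0110100001001111 | 0 | 0
  93 | 1101000010011110 | 1 | 0
  94 | 1010000100111100 | 1 | 1
  95 | 0100001001111001 | 0 | 1
  96 | 1000010011110011 | 1 | 1
  97 | 0000100111100111 | 0 | 0
  98 | 0001001111001110 | 0 | 0
  99 | 0010011110011100 | 0 | 0
 100 | 0100111100111000 | 0 | 1
 101 | 1001111001110001 | 1 | 0
 102 | 0011110011100010 | 0 | 1
 103 | 0111100111000101 | 0 | 1
 104 | 1111001110001011 | 1 | 0
 105 | 1110011100010110 | 1 | 0
 106 | 1100111000101100 | 1 | 0
 107 | 1001110001011000 | 1 | 0
 108 | 0011100010110000 | 0 | 1
 109 | 0111000101100001 | 0 | 0
 110 | 1110001011000010 | 1 | 0
 111 | 1100010110000100 | 1 | 0
 112 | 1000101100001000 | 1 | 1
 113 | 0001011000010001 | 0 | 1
 114 | 0010110000100011 | 0 | 1
 115 | 0101100001000111 | 0 | 0
 116 | 1011000010001110 | 1 | 1
 117 | 0110000100011101 | 0 | 0
 118 | 1100001000111010 | 1 | 1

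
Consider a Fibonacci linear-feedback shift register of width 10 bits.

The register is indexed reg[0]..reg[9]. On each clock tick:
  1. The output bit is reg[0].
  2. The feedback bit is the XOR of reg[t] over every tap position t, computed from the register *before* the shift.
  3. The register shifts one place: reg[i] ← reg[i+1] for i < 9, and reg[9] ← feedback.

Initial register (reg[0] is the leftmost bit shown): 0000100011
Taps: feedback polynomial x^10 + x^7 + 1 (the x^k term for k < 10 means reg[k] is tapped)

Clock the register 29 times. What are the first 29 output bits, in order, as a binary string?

00001000110110010001010011011

k : reg_k → out_k, fb_k
0: 0000100011 → 0, fb=0
1: 0001000110 → 0, fb=1
2: 0010001101 → 0, fb=1
3: 0100011011 → 0, fb=0
4: 1000110110 → 1, fb=0
5: 0001101100 → 0, fb=1
6: 0011011001 → 0, fb=0
7: 0110110010 → 0, fb=0
8: 1101100100 → 1, fb=0
9: 1011001000 → 1, fb=1
10: 0110010001 → 0, fb=0
11: 1100100010 → 1, fb=1
12: 1001000101 → 1, fb=0
13: 0010001010 → 0, fb=0
14: 0100010100 → 0, fb=1
15: 1000101001 → 1, fb=1
16: 0001010011 → 0, fb=0
17: 0010100110 → 0, fb=1
18: 0101001101 → 0, fb=1
19: 1010011011 → 1, fb=1
20: 0100110111 → 0, fb=1
21: 1001101111 → 1, fb=0
22: 0011011110 → 0, fb=1
23: 0110111101 → 0, fb=1
24: 1101111011 → 1, fb=1
25: 1011110111 → 1, fb=0
26: 0111101110 → 0, fb=1
27: 1111011101 → 1, fb=0
28: 1110111010 → 1, fb=1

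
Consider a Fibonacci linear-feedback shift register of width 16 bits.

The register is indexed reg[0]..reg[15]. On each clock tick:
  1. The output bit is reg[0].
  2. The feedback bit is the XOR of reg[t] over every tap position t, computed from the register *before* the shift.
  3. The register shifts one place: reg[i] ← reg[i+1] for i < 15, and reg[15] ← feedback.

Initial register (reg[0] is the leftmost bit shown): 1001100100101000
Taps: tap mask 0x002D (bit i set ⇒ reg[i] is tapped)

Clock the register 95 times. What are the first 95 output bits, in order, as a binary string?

10011001001010000001000111001010111000011110101001010100010110110010110010001011011010111001000

step | reg (before) | out | fb
   0 | 1001100100101000 | 1 | 0
   1 | 0011001001010000 | 0 | 0
   2 | 0110010010100000 | 0 | 0
   3 | 1100100101000000 | 1 | 1
   4 | 1001001010000001 | 1 | 0
   5 | 0010010100000010 | 0 | 0
   6 | 0100101000000100 | 0 | 0
   7 | 1001010000001000 | 1 | 1
   8 | 0010100000010001 | 0 | 1
   9 | 0101000000100011 | 0 | 1
  10 | 1010000001000111 | 1 | 0
  11 | 0100000010001110 | 0 | 0
  12 | 1000000100011100 | 1 | 1
  13 | 0000001000111001 | 0 | 0
  14 | 0000010001110010 | 0 | 1
  15 | 0000100011100101 | 0 | 0
  16 | 0001000111001010 | 0 | 1
  17 | 0010001110010101 | 0 | 1
  18 | 0100011100101011 | 0 | 1
  19 | 1000111001010111 | 1 | 0
  20 | 0001110010101110 | 0 | 0
  21 | 0011100101011100 | 0 | 0
  22 | 0111001010111000 | 0 | 0
  23 | 1110010101110000 | 1 | 1
  24 | 1100101011100001 | 1 | 1
  25 | 1001010111000011 | 1 | 1
  26 | 0010101110000111 | 0 | 1
  27 | 0101011100001111 | 0 | 0
  28 | 1010111000011110 | 1 | 1
  29 | 0101110000111101 | 0 | 0
  30 | 1011100001111010 | 1 | 1
  31 | 0111000011110101 | 0 | 0
  32 | 1110000111101010 | 1 | 0
  33 | 1100001111010100 | 1 | 1
  34 | 1000011110101001 | 1 | 0
  35 | 0000111101010010 | 0 | 1
  36 | 0001111010100101 | 0 | 0
  37 | 0011110101001010 | 0 | 1
  38 | 0111101010010101 | 0 | 0
  39 | 1111010100101010 | 1 | 0
  40 | 1110101001010100 | 1 | 0
  41 | 1101010010101000 | 1 | 1
  42 | 1010100101010001 | 1 | 0
  43 | 0101001010100010 | 0 | 1
  44 | 1010010101000101 | 1 | 1
  45 | 0100101010001011 | 0 | 0
  46 | 1001010100010110 | 1 | 1
  47 | 0010101000101101 | 0 | 1
  48 | 0101010001011011 | 0 | 0
  49 | 1010100010110110 | 1 | 0
  50 | 0101000101101100 | 0 | 1
  51 | 1010001011011001 | 1 | 0
  52 | 0100010110110010 | 0 | 1
  53 | 1000101101100101 | 1 | 1
  54 | 0001011011001011 | 0 | 0
  55 | 0010110110010110 | 0 | 0
  56 | 0101101100101100 | 0 | 1
  57 | 1011011001011001 | 1 | 0
  58 | 0110110010110010 | 0 | 0
  59 | 1101100101100100 | 1 | 0
  60 | 1011001011001000 | 1 | 1
  61 | 0110010110010001 | 0 | 0
  62 | 1100101100100010 | 1 | 1
  63 | 1001011001000101 | 1 | 1
  64 | 0010110010001011 | 0 | 0
  65 | 0101100100010110 | 0 | 1
  66 | 1011001000101101 | 1 | 1
  67 | 0110010001011011 | 0 | 0
  68 | 1100100010110110 | 1 | 1
  69 | 1001000101101101 | 1 | 0
  70 | 0010001011011010 | 0 | 1
  71 | 0100010110110101 | 0 | 1
  72 | 1000101101101011 | 1 | 1
  73 | 0001011011010111 | 0 | 0
  74 | 0010110110101110 | 0 | 0
  75 | 0101101101011100 | 0 | 1
  76 | 1011011010111001 | 1 | 0
  77 | 0110110101110010 | 0 | 0
  78 | 1101101011100100 | 1 | 0
  79 | 1011010111001000 | 1 | 0
  80 | 0110101110010000 | 0 | 1
  81 | 1101011100100001 | 1 | 1
  82 | 1010111001000011 | 1 | 1
  83 | 0101110010000111 | 0 | 0
  84 | 1011100100001110 | 1 | 1
  85 | 0111001000011101 | 0 | 0
  86 | 1110010000111010 | 1 | 1
  87 | 1100100001110101 | 1 | 1
  88 | 1001000011101011 | 1 | 0
  89 | 0010000111010110 | 0 | 1
  90 | 0100001110101101 | 0 | 0
  91 | 1000011101011010 | 1 | 0
  92 | 0000111010110100 | 0 | 1
  93 | 0001110101101001 | 0 | 0
  94 | 0011101011010010 | 0 | 0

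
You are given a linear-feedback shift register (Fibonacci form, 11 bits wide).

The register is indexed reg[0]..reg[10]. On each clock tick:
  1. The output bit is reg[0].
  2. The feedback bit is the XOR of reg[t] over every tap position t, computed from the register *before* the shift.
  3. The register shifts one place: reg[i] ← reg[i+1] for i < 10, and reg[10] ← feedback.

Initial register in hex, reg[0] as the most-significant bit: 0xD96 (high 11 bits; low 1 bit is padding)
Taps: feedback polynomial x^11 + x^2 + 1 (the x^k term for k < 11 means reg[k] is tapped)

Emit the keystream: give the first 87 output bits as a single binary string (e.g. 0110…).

110110010111011110010101001110000011101100011010111011100010101011010000001100100001111

k : reg_k → out_k, fb_k
0: 11011001011 → 1, fb=1
1: 10110010111 → 1, fb=0
2: 01100101110 → 0, fb=1
3: 11001011101 → 1, fb=1
4: 10010111011 → 1, fb=1
5: 00101110111 → 0, fb=1
6: 01011101111 → 0, fb=0
7: 10111011110 → 1, fb=0
8: 01110111100 → 0, fb=1
9: 11101111001 → 1, fb=0
10: 11011110010 → 1, fb=1
11: 10111100101 → 1, fb=0
12: 01111001010 → 0, fb=1
13: 11110010101 → 1, fb=0
14: 11100101010 → 1, fb=0
15: 11001010100 → 1, fb=1
16: 10010101001 → 1, fb=1
17: 00101010011 → 0, fb=1
18: 01010100111 → 0, fb=0
19: 10101001110 → 1, fb=0
20: 01010011100 → 0, fb=0
21: 10100111000 → 1, fb=0
22: 01001110000 → 0, fb=0
23: 10011100000 → 1, fb=1
24: 00111000001 → 0, fb=1
25: 01110000011 → 0, fb=1
26: 11100000111 → 1, fb=0
27: 11000001110 → 1, fb=1
28: 10000011101 → 1, fb=1
29: 00000111011 → 0, fb=0
30: 00001110110 → 0, fb=0
31: 00011101100 → 0, fb=0
32: 00111011000 → 0, fb=1
33: 01110110001 → 0, fb=1
34: 11101100011 → 1, fb=0
35: 11011000110 → 1, fb=1
36: 10110001101 → 1, fb=0
37: 01100011010 → 0, fb=1
38: 11000110101 → 1, fb=1
39: 10001101011 → 1, fb=1
40: 00011010111 → 0, fb=0
41: 00110101110 → 0, fb=1
42: 01101011101 → 0, fb=1
43: 11010111011 → 1, fb=1
44: 10101110111 → 1, fb=0
45: 01011101110 → 0, fb=0
46: 10111011100 → 1, fb=0
47: 01110111000 → 0, fb=1
48: 11101110001 → 1, fb=0
49: 11011100010 → 1, fb=1
50: 10111000101 → 1, fb=0
51: 01110001010 → 0, fb=1
52: 11100010101 → 1, fb=0
53: 11000101010 → 1, fb=1
54: 10001010101 → 1, fb=1
55: 00010101011 → 0, fb=0
56: 00101010110 → 0, fb=1
57: 01010101101 → 0, fb=0
58: 10101011010 → 1, fb=0
59: 01010110100 → 0, fb=0
60: 10101101000 → 1, fb=0
61: 01011010000 → 0, fb=0
62: 10110100000 → 1, fb=0
63: 01101000000 → 0, fb=1
64: 11010000001 → 1, fb=1
65: 10100000011 → 1, fb=0
66: 01000000110 → 0, fb=0
67: 10000001100 → 1, fb=1
68: 00000011001 → 0, fb=0
69: 00000110010 → 0, fb=0
70: 00001100100 → 0, fb=0
71: 00011001000 → 0, fb=0
72: 00110010000 → 0, fb=1
73: 01100100001 → 0, fb=1
74: 11001000011 → 1, fb=1
75: 10010000111 → 1, fb=1
76: 00100001111 → 0, fb=1
77: 01000011111 → 0, fb=0
78: 10000111110 → 1, fb=1
79: 00001111101 → 0, fb=0
80: 00011111010 → 0, fb=0
81: 00111110100 → 0, fb=1
82: 01111101001 → 0, fb=1
83: 11111010011 → 1, fb=0
84: 11110100110 → 1, fb=0
85: 11101001100 → 1, fb=0
86: 11010011000 → 1, fb=1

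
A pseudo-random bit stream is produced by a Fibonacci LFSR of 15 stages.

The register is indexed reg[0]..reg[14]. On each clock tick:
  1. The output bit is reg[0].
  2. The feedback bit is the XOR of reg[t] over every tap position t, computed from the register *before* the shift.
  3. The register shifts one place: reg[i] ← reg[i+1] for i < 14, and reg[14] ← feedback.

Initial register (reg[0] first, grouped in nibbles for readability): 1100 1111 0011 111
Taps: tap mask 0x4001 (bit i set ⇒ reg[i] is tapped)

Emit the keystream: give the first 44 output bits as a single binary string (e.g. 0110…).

k : reg_k → out_k, fb_k
0: 110011110011111 → 1, fb=0
1: 100111100111110 → 1, fb=1
2: 001111001111101 → 0, fb=1
3: 011110011111011 → 0, fb=1
4: 111100111110111 → 1, fb=0
5: 111001111101110 → 1, fb=1
6: 110011111011101 → 1, fb=0
7: 100111110111010 → 1, fb=1
8: 001111101110101 → 0, fb=1
9: 011111011101011 → 0, fb=1
10: 111110111010111 → 1, fb=0
11: 111101110101110 → 1, fb=1
12: 111011101011101 → 1, fb=0
13: 110111010111010 → 1, fb=1
14: 101110101110101 → 1, fb=0
15: 011101011101010 → 0, fb=0
16: 111010111010100 → 1, fb=1
17: 110101110101001 → 1, fb=0
18: 101011101010010 → 1, fb=1
19: 010111010100101 → 0, fb=1
20: 101110101001011 → 1, fb=0
21: 011101010010110 → 0, fb=0
22: 111010100101100 → 1, fb=1
23: 110101001011001 → 1, fb=0
24: 101010010110010 → 1, fb=1
25: 010100101100101 → 0, fb=1
26: 101001011001011 → 1, fb=0
27: 010010110010110 → 0, fb=0
28: 100101100101100 → 1, fb=1
29: 001011001011001 → 0, fb=1
30: 010110010110011 → 0, fb=1
31: 101100101100111 → 1, fb=0
32: 011001011001110 → 0, fb=0
33: 110010110011100 → 1, fb=1
34: 100101100111001 → 1, fb=0
35: 001011001110010 → 0, fb=0
36: 010110011100100 → 0, fb=0
37: 101100111001000 → 1, fb=1
38: 011001110010001 → 0, fb=1
39: 110011100100011 → 1, fb=0
40: 100111001000110 → 1, fb=1
41: 001110010001101 → 0, fb=1
42: 011100100011011 → 0, fb=1
43: 111001000110111 → 1, fb=0

11001111001111101110101110101001011001011001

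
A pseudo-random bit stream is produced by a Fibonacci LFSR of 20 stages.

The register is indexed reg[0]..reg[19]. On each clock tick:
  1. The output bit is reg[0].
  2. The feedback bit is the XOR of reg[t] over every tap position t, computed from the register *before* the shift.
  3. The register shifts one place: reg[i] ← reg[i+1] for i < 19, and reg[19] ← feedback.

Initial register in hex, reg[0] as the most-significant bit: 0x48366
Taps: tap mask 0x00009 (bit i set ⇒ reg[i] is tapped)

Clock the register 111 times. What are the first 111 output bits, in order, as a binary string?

010010000011011001100000100110000101011001000101101011100100011010001101110001110010111000111111111001011111110

k : reg_k → out_k, fb_k
0: 01001000001101100110 → 0, fb=0
1: 10010000011011001100 → 1, fb=0
2: 00100000110110011000 → 0, fb=0
3: 01000001101100110000 → 0, fb=0
4: 10000011011001100000 → 1, fb=1
5: 00000110110011000001 → 0, fb=0
6: 00001101100110000010 → 0, fb=0
7: 00011011001100000100 → 0, fb=1
8: 00110110011000001001 → 0, fb=1
9: 01101100110000010011 → 0, fb=0
10: 11011001100000100110 → 1, fb=0
11: 10110011000001001100 → 1, fb=0
12: 01100110000010011000 → 0, fb=0
13: 11001100000100110000 → 1, fb=1
14: 10011000001001100001 → 1, fb=0
15: 00110000010011000010 → 0, fb=1
16: 01100000100110000101 → 0, fb=0
17: 11000001001100001010 → 1, fb=1
18: 10000010011000010101 → 1, fb=1
19: 00000100110000101011 → 0, fb=0
20: 00001001100001010110 → 0, fb=0
21: 00010011000010101100 → 0, fb=1
22: 00100110000101011001 → 0, fb=0
23: 01001100001010110010 → 0, fb=0
24: 10011000010101100100 → 1, fb=0
25: 00110000101011001000 → 0, fb=1
26: 01100001010110010001 → 0, fb=0
27: 11000010101100100010 → 1, fb=1
28: 10000101011001000101 → 1, fb=1
29: 00001010110010001011 → 0, fb=0
30: 00010101100100010110 → 0, fb=1
31: 00101011001000101101 → 0, fb=0
32: 01010110010001011010 → 0, fb=1
33: 10101100100010110101 → 1, fb=1
34: 01011001000101101011 → 0, fb=1
35: 10110010001011010111 → 1, fb=0
36: 01100100010110101110 → 0, fb=0
37: 11001000101101011100 → 1, fb=1
38: 10010001011010111001 → 1, fb=0
39: 00100010110101110010 → 0, fb=0
40: 01000101101011100100 → 0, fb=0
41: 10001011010111001000 → 1, fb=1
42: 00010110101110010001 → 0, fb=1
43: 00101101011100100011 → 0, fb=0
44: 01011010111001000110 → 0, fb=1
45: 10110101110010001101 → 1, fb=0
46: 01101011100100011010 → 0, fb=0
47: 11010111001000110100 → 1, fb=0
48: 10101110010001101000 → 1, fb=1
49: 01011100100011010001 → 0, fb=1
50: 10111001000110100011 → 1, fb=0
51: 01110010001101000110 → 0, fb=1
52: 11100100011010001101 → 1, fb=1
53: 11001000110100011011 → 1, fb=1
54: 10010001101000110111 → 1, fb=0
55: 00100011010001101110 → 0, fb=0
56: 01000110100011011100 → 0, fb=0
57: 10001101000110111000 → 1, fb=1
58: 00011010001101110001 → 0, fb=1
59: 00110100011011100011 → 0, fb=1
60: 01101000110111000111 → 0, fb=0
61: 11010001101110001110 → 1, fb=0
62: 10100011011100011100 → 1, fb=1
63: 01000110111000111001 → 0, fb=0
64: 10001101110001110010 → 1, fb=1
65: 00011011100011100101 → 0, fb=1
66: 00110111000111001011 → 0, fb=1
67: 01101110001110010111 → 0, fb=0
68: 11011100011100101110 → 1, fb=0
69: 10111000111001011100 → 1, fb=0
70: 01110001110010111000 → 0, fb=1
71: 11100011100101110001 → 1, fb=1
72: 11000111001011100011 → 1, fb=1
73: 10001110010111000111 → 1, fb=1
74: 00011100101110001111 → 0, fb=1
75: 00111001011100011111 → 0, fb=1
76: 01110010111000111111 → 0, fb=1
77: 11100101110001111111 → 1, fb=1
78: 11001011100011111111 → 1, fb=1
79: 10010111000111111111 → 1, fb=0
80: 00101110001111111110 → 0, fb=0
81: 01011100011111111100 → 0, fb=1
82: 10111000111111111001 → 1, fb=0
83: 01110001111111110010 → 0, fb=1
84: 11100011111111100101 → 1, fb=1
85: 11000111111111001011 → 1, fb=1
86: 10001111111110010111 → 1, fb=1
87: 00011111111100101111 → 0, fb=1
88: 00111111111001011111 → 0, fb=1
89: 01111111110010111111 → 0, fb=1
90: 11111111100101111111 → 1, fb=0
91: 11111111001011111110 → 1, fb=0
92: 11111110010111111100 → 1, fb=0
93: 11111100101111111000 → 1, fb=0
94: 11111001011111110000 → 1, fb=0
95: 11110010111111100000 → 1, fb=0
96: 11100101111111000000 → 1, fb=1
97: 11001011111110000001 → 1, fb=1
98: 10010111111100000011 → 1, fb=0
99: 00101111111000000110 → 0, fb=0
100: 01011111110000001100 → 0, fb=1
101: 10111111100000011001 → 1, fb=0
102: 01111111000000110010 → 0, fb=1
103: 11111110000001100101 → 1, fb=0
104: 11111100000011001010 → 1, fb=0
105: 11111000000110010100 → 1, fb=0
106: 11110000001100101000 → 1, fb=0
107: 11100000011001010000 → 1, fb=1
108: 11000000110010100001 → 1, fb=1
109: 10000001100101000011 → 1, fb=1
110: 00000011001010000111 → 0, fb=0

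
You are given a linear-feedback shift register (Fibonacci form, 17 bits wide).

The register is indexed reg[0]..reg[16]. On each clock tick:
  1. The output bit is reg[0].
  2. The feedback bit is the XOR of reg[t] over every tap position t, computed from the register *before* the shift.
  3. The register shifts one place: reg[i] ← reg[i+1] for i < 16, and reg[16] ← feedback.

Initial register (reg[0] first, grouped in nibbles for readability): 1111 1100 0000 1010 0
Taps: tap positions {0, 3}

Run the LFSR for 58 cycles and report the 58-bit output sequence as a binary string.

1111110000001010000011100010110100111111101000100110000101

tick  register→output (feedback)
  0  11111100000010100→1 (0)
  1  11111000000101000→1 (0)
  2  11110000001010000→1 (0)
  3  11100000010100000→1 (1)
  4  11000000101000001→1 (1)
  5  10000001010000011→1 (1)
  6  00000010100000111→0 (0)
  7  00000101000001110→0 (0)
  8  00001010000011100→0 (0)
  9  00010100000111000→0 (1)
 10  00101000001110001→0 (0)
 11  01010000011100010→0 (1)
 12  10100000111000101→1 (1)
 13  01000001110001011→0 (0)
 14  10000011100010110→1 (1)
 15  00000111000101101→0 (0)
 16  00001110001011010→0 (0)
 17  00011100010110100→0 (1)
 18  00111000101101001→0 (1)
 19  01110001011010011→0 (1)
 20  11100010110100111→1 (1)
 21  11000101101001111→1 (1)
 22  10001011010011111→1 (1)
 23  00010110100111111→0 (1)
 24  00101101001111111→0 (0)
 25  01011010011111110→0 (1)
 26  10110100111111101→1 (0)
 27  01101001111111010→0 (0)
 28  11010011111110100→1 (0)
 29  10100111111101000→1 (1)
 30  01001111111010001→0 (0)
 31  10011111110100010→1 (0)
 32  00111111101000100→0 (1)
 33  01111111010001001→0 (1)
 34  11111110100010011→1 (0)
 35  11111101000100110→1 (0)
 36  11111010001001100→1 (0)
 37  11110100010011000→1 (0)
 38  11101000100110000→1 (1)
 39  11010001001100001→1 (0)
 40  10100010011000010→1 (1)
 41  01000100110000101→0 (0)
 42  10001001100001010→1 (1)
 43  00010011000010101→0 (1)
 44  00100110000101011→0 (0)
 45  01001100001010110→0 (0)
 46  10011000010101100→1 (0)
 47  00110000101011000→0 (1)
 48  01100001010110001→0 (0)
 49  11000010101100010→1 (1)
 50  10000101011000101→1 (1)
 51  00001010110001011→0 (0)
 52  00010101100010110→0 (1)
 53  00101011000101101→0 (0)
 54  01010110001011010→0 (1)
 55  10101100010110101→1 (1)
 56  01011000101101011→0 (1)
 57  10110001011010111→1 (0)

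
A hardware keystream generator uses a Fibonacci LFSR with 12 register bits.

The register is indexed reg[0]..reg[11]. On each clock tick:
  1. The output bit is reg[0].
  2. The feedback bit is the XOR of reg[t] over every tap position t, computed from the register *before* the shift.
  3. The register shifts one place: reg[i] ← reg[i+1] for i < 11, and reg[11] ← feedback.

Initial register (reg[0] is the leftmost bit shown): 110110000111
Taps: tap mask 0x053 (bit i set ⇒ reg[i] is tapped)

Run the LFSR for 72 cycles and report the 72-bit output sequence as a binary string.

110110000111111100001011001101100011101101110010011000101000001011110001

tick  register→output (feedback)
  0  110110000111→1 (1)
  1  101100001111→1 (1)
  2  011000011111→0 (1)
  3  110000111111→1 (1)
  4  100001111111→1 (0)
  5  000011111110→0 (0)
  6  000111111100→0 (0)
  7  001111111000→0 (0)
  8  011111110000→0 (1)
  9  111111100001→1 (0)
 10  111111000010→1 (1)
 11  111110000101→1 (1)
 12  111100001011→1 (0)
 13  111000010110→1 (0)
 14  110000101100→1 (1)
 15  100001011001→1 (1)
 16  000010110011→0 (0)
 17  000101100110→0 (1)
 18  001011001101→0 (1)
 19  010110011011→0 (0)
 20  101100110110→1 (0)
 21  011001101100→0 (0)
 22  110011011000→1 (1)
 23  100110110001→1 (1)
 24  001101100011→0 (1)
 25  011011000111→0 (0)
 26  110110001110→1 (1)
 27  101100011101→1 (1)
 28  011000111011→0 (0)
 29  110001110110→1 (1)
 30  100011101101→1 (1)
 31  000111011011→0 (1)
 32  001110110111→0 (0)
 33  011101101110→0 (0)
 34  111011011100→1 (1)
 35  110110111001→1 (0)
 36  101101110010→1 (0)
 37  011011100100→0 (1)
 38  110111001001→1 (1)
 39  101110010011→1 (0)
 40  011100100110→0 (0)
 41  111001001100→1 (0)
 42  110010011000→1 (1)
 43  100100110001→1 (0)
 44  001001100010→0 (1)
 45  010011000101→0 (0)
 46  100110001010→1 (0)
 47  001100010100→0 (0)
 48  011000101000→0 (0)
 49  110001010000→1 (0)
 50  100010100000→1 (1)
 51  000101000001→0 (0)
 52  001010000010→0 (1)
 53  010100000101→0 (1)
 54  101000001011→1 (1)
 55  010000010111→0 (1)
 56  100000101111→1 (0)
 57  000001011110→0 (0)
 58  000010111100→0 (0)
 59  000101111000→0 (1)
 60  001011110001→0 (0)
 61  010111100010→0 (1)
 62  101111000101→1 (0)
 63  011110001010→0 (0)
 64  111100010100→1 (0)
 65  111000101000→1 (1)
 66  110001010001→1 (0)
 67  100010100010→1 (1)
 68  000101000101→0 (0)
 69  001010001010→0 (1)
 70  010100010101→0 (1)
 71  101000101011→1 (0)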